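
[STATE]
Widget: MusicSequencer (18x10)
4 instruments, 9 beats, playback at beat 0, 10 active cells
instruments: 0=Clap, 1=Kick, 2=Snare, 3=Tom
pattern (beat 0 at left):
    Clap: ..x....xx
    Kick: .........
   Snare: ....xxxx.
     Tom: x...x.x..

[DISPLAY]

      ▼12345678   
  Clap··█····██   
  Kick·········   
 Snare····████·   
   Tom█···█·█··   
                  
                  
                  
                  
                  


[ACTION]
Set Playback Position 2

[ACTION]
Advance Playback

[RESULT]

      012▼45678   
  Clap··█····██   
  Kick·········   
 Snare····████·   
   Tom█···█·█··   
                  
                  
                  
                  
                  


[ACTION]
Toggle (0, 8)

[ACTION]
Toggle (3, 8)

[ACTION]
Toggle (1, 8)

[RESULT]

      012▼45678   
  Clap··█····█·   
  Kick········█   
 Snare····████·   
   Tom█···█·█·█   
                  
                  
                  
                  
                  


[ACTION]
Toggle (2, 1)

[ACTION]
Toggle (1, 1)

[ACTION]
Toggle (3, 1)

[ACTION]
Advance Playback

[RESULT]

      0123▼5678   
  Clap··█····█·   
  Kick·█······█   
 Snare·█··████·   
   Tom██··█·█·█   
                  
                  
                  
                  
                  


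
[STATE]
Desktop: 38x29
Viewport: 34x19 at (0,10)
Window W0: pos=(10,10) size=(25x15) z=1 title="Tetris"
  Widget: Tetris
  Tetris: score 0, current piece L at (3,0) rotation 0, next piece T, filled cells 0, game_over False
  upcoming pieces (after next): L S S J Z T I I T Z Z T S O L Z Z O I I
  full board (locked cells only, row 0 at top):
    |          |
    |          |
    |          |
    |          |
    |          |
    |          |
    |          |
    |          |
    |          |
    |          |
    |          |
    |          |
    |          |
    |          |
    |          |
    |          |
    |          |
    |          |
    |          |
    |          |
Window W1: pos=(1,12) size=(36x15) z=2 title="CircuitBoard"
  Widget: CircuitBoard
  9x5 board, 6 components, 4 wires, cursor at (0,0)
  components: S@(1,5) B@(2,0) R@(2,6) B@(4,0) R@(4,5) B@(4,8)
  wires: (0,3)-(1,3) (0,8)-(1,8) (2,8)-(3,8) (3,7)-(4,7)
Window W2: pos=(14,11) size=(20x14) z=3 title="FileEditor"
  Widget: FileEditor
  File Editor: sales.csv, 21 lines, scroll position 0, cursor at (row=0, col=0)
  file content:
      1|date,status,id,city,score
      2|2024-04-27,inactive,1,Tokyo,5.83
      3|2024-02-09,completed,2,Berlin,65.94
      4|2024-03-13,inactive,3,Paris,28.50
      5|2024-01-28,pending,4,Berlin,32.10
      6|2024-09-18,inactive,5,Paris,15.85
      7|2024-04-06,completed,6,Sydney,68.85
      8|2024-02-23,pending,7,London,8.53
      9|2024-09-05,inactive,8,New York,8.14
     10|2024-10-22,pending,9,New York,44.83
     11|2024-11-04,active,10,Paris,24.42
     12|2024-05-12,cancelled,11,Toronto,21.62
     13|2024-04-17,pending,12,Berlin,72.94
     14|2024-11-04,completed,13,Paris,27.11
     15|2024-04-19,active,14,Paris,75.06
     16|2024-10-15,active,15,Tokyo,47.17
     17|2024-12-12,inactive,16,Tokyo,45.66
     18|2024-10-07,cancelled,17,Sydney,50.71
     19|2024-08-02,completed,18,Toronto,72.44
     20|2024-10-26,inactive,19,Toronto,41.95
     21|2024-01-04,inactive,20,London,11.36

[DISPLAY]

          ┏━━━━━━━━━━━━━━━━━━━━━━━
          ┃ Te┏━━━━━━━━━━━━━━━━━━┓
 ┏━━━━━━━━━━━━┃ FileEditor       ┃
 ┃ CircuitBoar┠──────────────────┨
 ┠────────────┃█ate,status,id,ci▲┃
 ┃   0 1 2 3 4┃2024-04-27,inacti█┃
 ┃0  [.]      ┃2024-02-09,comple░┃
 ┃            ┃2024-03-13,inacti░┃
 ┃1           ┃2024-01-28,pendin░┃
 ┃            ┃2024-09-18,inacti░┃
 ┃2   B       ┃2024-04-06,comple░┃
 ┃            ┃2024-02-23,pendin░┃
 ┃3           ┃2024-09-05,inacti░┃
 ┃            ┃2024-10-22,pendin▼┃
 ┃4   B       ┗━━━━━━━━━━━━━━━━━━┛
 ┃Cursor: (0,0)                   
 ┗━━━━━━━━━━━━━━━━━━━━━━━━━━━━━━━━
                                  
                                  


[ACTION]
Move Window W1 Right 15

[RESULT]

          ┏━━━━━━━━━━━━━━━━━━━━━━━
          ┃ Te┏━━━━━━━━━━━━━━━━━━┓
  ┏━━━━━━━━━━━┃ FileEditor       ┃
  ┃ CircuitBoa┠──────────────────┨
  ┠───────────┃█ate,status,id,ci▲┃
  ┃   0 1 2 3 ┃2024-04-27,inacti█┃
  ┃0  [.]     ┃2024-02-09,comple░┃
  ┃           ┃2024-03-13,inacti░┃
  ┃1          ┃2024-01-28,pendin░┃
  ┃           ┃2024-09-18,inacti░┃
  ┃2   B      ┃2024-04-06,comple░┃
  ┃           ┃2024-02-23,pendin░┃
  ┃3          ┃2024-09-05,inacti░┃
  ┃           ┃2024-10-22,pendin▼┃
  ┃4   B      ┗━━━━━━━━━━━━━━━━━━┛
  ┃Cursor: (0,0)                  
  ┗━━━━━━━━━━━━━━━━━━━━━━━━━━━━━━━
                                  
                                  


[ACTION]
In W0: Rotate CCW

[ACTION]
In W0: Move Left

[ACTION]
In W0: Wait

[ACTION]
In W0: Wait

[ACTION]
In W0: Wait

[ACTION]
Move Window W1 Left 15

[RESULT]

          ┏━━━━━━━━━━━━━━━━━━━━━━━
          ┃ Te┏━━━━━━━━━━━━━━━━━━┓
┏━━━━━━━━━━━━━┃ FileEditor       ┃
┃ CircuitBoard┠──────────────────┨
┠─────────────┃█ate,status,id,ci▲┃
┃   0 1 2 3 4 ┃2024-04-27,inacti█┃
┃0  [.]       ┃2024-02-09,comple░┃
┃             ┃2024-03-13,inacti░┃
┃1            ┃2024-01-28,pendin░┃
┃             ┃2024-09-18,inacti░┃
┃2   B        ┃2024-04-06,comple░┃
┃             ┃2024-02-23,pendin░┃
┃3            ┃2024-09-05,inacti░┃
┃             ┃2024-10-22,pendin▼┃
┃4   B        ┗━━━━━━━━━━━━━━━━━━┛
┃Cursor: (0,0)                    
┗━━━━━━━━━━━━━━━━━━━━━━━━━━━━━━━━━
                                  
                                  


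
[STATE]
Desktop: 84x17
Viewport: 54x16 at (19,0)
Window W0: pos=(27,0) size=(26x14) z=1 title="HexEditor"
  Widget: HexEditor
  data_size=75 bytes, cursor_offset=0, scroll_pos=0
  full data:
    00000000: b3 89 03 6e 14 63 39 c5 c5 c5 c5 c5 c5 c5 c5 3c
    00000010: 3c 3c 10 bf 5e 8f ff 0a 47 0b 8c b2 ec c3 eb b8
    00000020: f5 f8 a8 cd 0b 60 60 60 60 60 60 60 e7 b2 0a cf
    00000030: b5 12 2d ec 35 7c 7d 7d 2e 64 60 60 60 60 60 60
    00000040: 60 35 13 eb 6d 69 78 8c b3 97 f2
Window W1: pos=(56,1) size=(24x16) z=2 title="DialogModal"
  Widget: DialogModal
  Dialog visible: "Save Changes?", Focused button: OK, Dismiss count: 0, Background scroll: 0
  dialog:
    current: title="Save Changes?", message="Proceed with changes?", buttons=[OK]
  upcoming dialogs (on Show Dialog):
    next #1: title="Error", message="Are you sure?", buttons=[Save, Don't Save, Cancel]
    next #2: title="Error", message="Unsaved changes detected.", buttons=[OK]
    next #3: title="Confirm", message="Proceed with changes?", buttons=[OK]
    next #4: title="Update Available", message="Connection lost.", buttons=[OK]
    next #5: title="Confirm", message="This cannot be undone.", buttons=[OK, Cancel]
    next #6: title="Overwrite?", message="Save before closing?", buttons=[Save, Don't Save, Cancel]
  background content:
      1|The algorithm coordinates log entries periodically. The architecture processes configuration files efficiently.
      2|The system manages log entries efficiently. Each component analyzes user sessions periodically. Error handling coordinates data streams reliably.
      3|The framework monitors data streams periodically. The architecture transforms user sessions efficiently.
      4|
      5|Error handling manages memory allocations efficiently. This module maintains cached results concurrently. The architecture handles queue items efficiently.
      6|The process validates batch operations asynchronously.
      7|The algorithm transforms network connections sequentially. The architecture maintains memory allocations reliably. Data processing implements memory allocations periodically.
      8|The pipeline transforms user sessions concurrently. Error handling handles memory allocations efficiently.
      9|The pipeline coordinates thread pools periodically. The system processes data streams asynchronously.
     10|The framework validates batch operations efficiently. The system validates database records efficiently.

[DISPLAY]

        ┏━━━━━━━━━━━━━━━━━━━━━━━━┓                    
        ┃ HexEditor              ┃   ┏━━━━━━━━━━━━━━━━
        ┠────────────────────────┨   ┃ DialogModal    
        ┃00000000  B3 89 03 6e 14┃   ┠────────────────
        ┃00000010  3c 3c 10 bf 5e┃   ┃The algorithm co
        ┃00000020  f5 f8 a8 cd 0b┃   ┃The system manag
        ┃00000030  b5 12 2d ec 35┃   ┃The framework mo
        ┃00000040  60 35 13 eb 6d┃   ┃  ┌─────────────
        ┃                        ┃   ┃Er│ Save Changes
        ┃                        ┃   ┃Th│Proceed with 
        ┃                        ┃   ┃Th│      [OK]   
        ┃                        ┃   ┃Th└─────────────
        ┃                        ┃   ┃The pipeline coo
        ┗━━━━━━━━━━━━━━━━━━━━━━━━┛   ┃The framework va
                                     ┃                
                                     ┃                


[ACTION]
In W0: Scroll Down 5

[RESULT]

        ┏━━━━━━━━━━━━━━━━━━━━━━━━┓                    
        ┃ HexEditor              ┃   ┏━━━━━━━━━━━━━━━━
        ┠────────────────────────┨   ┃ DialogModal    
        ┃00000040  60 35 13 eb 6d┃   ┠────────────────
        ┃                        ┃   ┃The algorithm co
        ┃                        ┃   ┃The system manag
        ┃                        ┃   ┃The framework mo
        ┃                        ┃   ┃  ┌─────────────
        ┃                        ┃   ┃Er│ Save Changes
        ┃                        ┃   ┃Th│Proceed with 
        ┃                        ┃   ┃Th│      [OK]   
        ┃                        ┃   ┃Th└─────────────
        ┃                        ┃   ┃The pipeline coo
        ┗━━━━━━━━━━━━━━━━━━━━━━━━┛   ┃The framework va
                                     ┃                
                                     ┃                


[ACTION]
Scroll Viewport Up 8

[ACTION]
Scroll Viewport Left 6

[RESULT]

              ┏━━━━━━━━━━━━━━━━━━━━━━━━┓              
              ┃ HexEditor              ┃   ┏━━━━━━━━━━
              ┠────────────────────────┨   ┃ DialogMod
              ┃00000040  60 35 13 eb 6d┃   ┠──────────
              ┃                        ┃   ┃The algori
              ┃                        ┃   ┃The system
              ┃                        ┃   ┃The framew
              ┃                        ┃   ┃  ┌───────
              ┃                        ┃   ┃Er│ Save C
              ┃                        ┃   ┃Th│Proceed
              ┃                        ┃   ┃Th│      [
              ┃                        ┃   ┃Th└───────
              ┃                        ┃   ┃The pipeli
              ┗━━━━━━━━━━━━━━━━━━━━━━━━┛   ┃The framew
                                           ┃          
                                           ┃          


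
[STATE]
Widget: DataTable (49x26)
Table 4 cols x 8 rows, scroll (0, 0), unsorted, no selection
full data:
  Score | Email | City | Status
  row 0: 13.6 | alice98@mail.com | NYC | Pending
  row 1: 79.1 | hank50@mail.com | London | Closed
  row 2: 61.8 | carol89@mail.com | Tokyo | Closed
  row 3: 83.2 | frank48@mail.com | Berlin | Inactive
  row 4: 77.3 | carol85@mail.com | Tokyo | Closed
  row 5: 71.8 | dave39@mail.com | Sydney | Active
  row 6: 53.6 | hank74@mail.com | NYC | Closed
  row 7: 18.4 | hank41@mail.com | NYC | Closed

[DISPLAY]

Score│Email           │City  │Status             
─────┼────────────────┼──────┼────────           
13.6 │alice98@mail.com│NYC   │Pending            
79.1 │hank50@mail.com │London│Closed             
61.8 │carol89@mail.com│Tokyo │Closed             
83.2 │frank48@mail.com│Berlin│Inactive           
77.3 │carol85@mail.com│Tokyo │Closed             
71.8 │dave39@mail.com │Sydney│Active             
53.6 │hank74@mail.com │NYC   │Closed             
18.4 │hank41@mail.com │NYC   │Closed             
                                                 
                                                 
                                                 
                                                 
                                                 
                                                 
                                                 
                                                 
                                                 
                                                 
                                                 
                                                 
                                                 
                                                 
                                                 
                                                 


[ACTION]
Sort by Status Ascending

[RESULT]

Score│Email           │City  │Status ▲           
─────┼────────────────┼──────┼────────           
71.8 │dave39@mail.com │Sydney│Active             
79.1 │hank50@mail.com │London│Closed             
61.8 │carol89@mail.com│Tokyo │Closed             
77.3 │carol85@mail.com│Tokyo │Closed             
53.6 │hank74@mail.com │NYC   │Closed             
18.4 │hank41@mail.com │NYC   │Closed             
83.2 │frank48@mail.com│Berlin│Inactive           
13.6 │alice98@mail.com│NYC   │Pending            
                                                 
                                                 
                                                 
                                                 
                                                 
                                                 
                                                 
                                                 
                                                 
                                                 
                                                 
                                                 
                                                 
                                                 
                                                 
                                                 


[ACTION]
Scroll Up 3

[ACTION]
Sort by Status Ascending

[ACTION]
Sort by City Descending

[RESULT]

Score│Email           │City ▼│Status             
─────┼────────────────┼──────┼────────           
61.8 │carol89@mail.com│Tokyo │Closed             
77.3 │carol85@mail.com│Tokyo │Closed             
71.8 │dave39@mail.com │Sydney│Active             
53.6 │hank74@mail.com │NYC   │Closed             
18.4 │hank41@mail.com │NYC   │Closed             
13.6 │alice98@mail.com│NYC   │Pending            
79.1 │hank50@mail.com │London│Closed             
83.2 │frank48@mail.com│Berlin│Inactive           
                                                 
                                                 
                                                 
                                                 
                                                 
                                                 
                                                 
                                                 
                                                 
                                                 
                                                 
                                                 
                                                 
                                                 
                                                 
                                                 


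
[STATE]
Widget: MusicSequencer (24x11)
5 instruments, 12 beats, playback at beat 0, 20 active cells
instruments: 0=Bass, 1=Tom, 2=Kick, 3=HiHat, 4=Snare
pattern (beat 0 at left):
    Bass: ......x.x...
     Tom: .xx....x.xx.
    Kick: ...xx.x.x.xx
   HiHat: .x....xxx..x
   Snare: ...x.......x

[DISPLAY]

      ▼12345678901      
  Bass······█·█···      
   Tom·██····█·██·      
  Kick···██·█·█·██      
 HiHat·█····███··█      
 Snare···█·······█      
                        
                        
                        
                        
                        


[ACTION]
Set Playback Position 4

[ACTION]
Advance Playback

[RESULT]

      01234▼678901      
  Bass······█·█···      
   Tom·██····█·██·      
  Kick···██·█·█·██      
 HiHat·█····███··█      
 Snare···█·······█      
                        
                        
                        
                        
                        


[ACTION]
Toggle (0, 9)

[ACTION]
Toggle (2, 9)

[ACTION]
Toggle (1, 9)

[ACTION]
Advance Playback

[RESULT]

      012345▼78901      
  Bass······█·██··      
   Tom·██····█··█·      
  Kick···██·█·████      
 HiHat·█····███··█      
 Snare···█·······█      
                        
                        
                        
                        
                        


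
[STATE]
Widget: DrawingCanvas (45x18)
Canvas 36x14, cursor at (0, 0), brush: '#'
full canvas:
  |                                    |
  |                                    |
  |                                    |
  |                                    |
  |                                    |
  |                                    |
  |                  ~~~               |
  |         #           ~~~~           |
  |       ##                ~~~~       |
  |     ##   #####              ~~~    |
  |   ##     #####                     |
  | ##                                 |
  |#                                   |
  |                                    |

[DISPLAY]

+                                            
                                             
                                             
                                             
                                             
                                             
                  ~~~                        
         #           ~~~~                    
       ##                ~~~~                
     ##   #####              ~~~             
   ##     #####                              
 ##                                          
#                                            
                                             
                                             
                                             
                                             
                                             


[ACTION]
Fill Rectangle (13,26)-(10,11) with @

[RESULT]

+                                            
                                             
                                             
                                             
                                             
                                             
                  ~~~                        
         #           ~~~~                    
       ##                ~~~~                
     ##   #####              ~~~             
   ##     #@@@@@@@@@@@@@@@@                  
 ##        @@@@@@@@@@@@@@@@                  
#          @@@@@@@@@@@@@@@@                  
           @@@@@@@@@@@@@@@@                  
                                             
                                             
                                             
                                             


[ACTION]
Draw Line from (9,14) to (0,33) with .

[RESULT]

+                               ..           
                              ..             
                            ..               
                          ..                 
                        ..                   
                      ..                     
                  ~~..                       
         #        .. ~~~~                    
       ##       ..       ~~~~                
     ##   ####..             ~~~             
   ##     #@@@@@@@@@@@@@@@@                  
 ##        @@@@@@@@@@@@@@@@                  
#          @@@@@@@@@@@@@@@@                  
           @@@@@@@@@@@@@@@@                  
                                             
                                             
                                             
                                             


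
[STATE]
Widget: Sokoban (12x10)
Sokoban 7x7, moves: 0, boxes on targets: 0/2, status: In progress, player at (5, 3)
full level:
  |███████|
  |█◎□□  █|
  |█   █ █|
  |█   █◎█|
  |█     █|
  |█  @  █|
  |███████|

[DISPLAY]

███████     
█◎□□  █     
█   █ █     
█   █◎█     
█     █     
█  @  █     
███████     
Moves: 0  0/
            
            


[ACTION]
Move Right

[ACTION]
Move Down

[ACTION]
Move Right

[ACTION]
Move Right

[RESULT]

███████     
█◎□□  █     
█   █ █     
█   █◎█     
█     █     
█    @█     
███████     
Moves: 2  0/
            
            


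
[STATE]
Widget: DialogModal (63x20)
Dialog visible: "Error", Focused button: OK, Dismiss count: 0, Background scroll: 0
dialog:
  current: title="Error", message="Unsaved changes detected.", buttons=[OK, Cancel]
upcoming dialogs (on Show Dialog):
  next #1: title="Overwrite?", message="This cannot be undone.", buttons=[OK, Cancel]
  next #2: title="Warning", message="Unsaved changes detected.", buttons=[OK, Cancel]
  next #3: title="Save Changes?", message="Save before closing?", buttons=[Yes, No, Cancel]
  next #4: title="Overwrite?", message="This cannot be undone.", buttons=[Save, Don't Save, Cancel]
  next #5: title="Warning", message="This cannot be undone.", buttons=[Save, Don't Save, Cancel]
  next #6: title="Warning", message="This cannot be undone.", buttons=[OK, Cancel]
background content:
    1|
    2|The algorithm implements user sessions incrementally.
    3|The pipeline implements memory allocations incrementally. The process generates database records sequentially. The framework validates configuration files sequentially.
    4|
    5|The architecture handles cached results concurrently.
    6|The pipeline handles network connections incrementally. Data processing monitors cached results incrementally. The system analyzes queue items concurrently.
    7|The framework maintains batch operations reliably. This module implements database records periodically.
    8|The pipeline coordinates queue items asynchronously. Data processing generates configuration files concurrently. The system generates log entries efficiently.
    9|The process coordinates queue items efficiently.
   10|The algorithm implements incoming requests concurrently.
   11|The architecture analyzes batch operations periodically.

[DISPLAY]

                                                               
The algorithm implements user sessions incrementally.          
The pipeline implements memory allocations incrementally. The p
                                                               
The architecture handles cached results concurrently.          
The pipeline handles network connections incrementally. Data pr
The framework maintains batch operations reliably. This module 
The pipeline coor┌───────────────────────────┐ously. Data proce
The process coord│           Error           │y.               
The algorithm imp│ Unsaved changes detected. │currently.       
The architecture │       [OK]  Cancel        │iodically.       
                 └───────────────────────────┘                 
                                                               
                                                               
                                                               
                                                               
                                                               
                                                               
                                                               
                                                               


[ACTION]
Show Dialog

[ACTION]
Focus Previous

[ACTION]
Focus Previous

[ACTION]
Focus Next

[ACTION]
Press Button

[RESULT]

                                                               
The algorithm implements user sessions incrementally.          
The pipeline implements memory allocations incrementally. The p
                                                               
The architecture handles cached results concurrently.          
The pipeline handles network connections incrementally. Data pr
The framework maintains batch operations reliably. This module 
The pipeline coordinates queue items asynchronously. Data proce
The process coordinates queue items efficiently.               
The algorithm implements incoming requests concurrently.       
The architecture analyzes batch operations periodically.       
                                                               
                                                               
                                                               
                                                               
                                                               
                                                               
                                                               
                                                               
                                                               


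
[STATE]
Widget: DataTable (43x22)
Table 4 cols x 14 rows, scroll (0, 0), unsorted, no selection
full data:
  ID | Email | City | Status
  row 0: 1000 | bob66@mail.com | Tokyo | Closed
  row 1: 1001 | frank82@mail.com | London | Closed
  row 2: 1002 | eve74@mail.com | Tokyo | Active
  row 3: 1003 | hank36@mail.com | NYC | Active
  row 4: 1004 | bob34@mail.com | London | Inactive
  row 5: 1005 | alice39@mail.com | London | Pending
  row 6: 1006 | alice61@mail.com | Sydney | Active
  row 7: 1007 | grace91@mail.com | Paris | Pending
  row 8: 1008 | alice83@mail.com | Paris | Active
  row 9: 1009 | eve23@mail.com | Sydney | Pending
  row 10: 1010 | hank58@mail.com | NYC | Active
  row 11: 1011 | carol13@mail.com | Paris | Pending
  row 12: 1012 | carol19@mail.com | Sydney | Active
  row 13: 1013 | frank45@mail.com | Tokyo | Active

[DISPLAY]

ID  │Email           │City  │Status        
────┼────────────────┼──────┼────────      
1000│bob66@mail.com  │Tokyo │Closed        
1001│frank82@mail.com│London│Closed        
1002│eve74@mail.com  │Tokyo │Active        
1003│hank36@mail.com │NYC   │Active        
1004│bob34@mail.com  │London│Inactive      
1005│alice39@mail.com│London│Pending       
1006│alice61@mail.com│Sydney│Active        
1007│grace91@mail.com│Paris │Pending       
1008│alice83@mail.com│Paris │Active        
1009│eve23@mail.com  │Sydney│Pending       
1010│hank58@mail.com │NYC   │Active        
1011│carol13@mail.com│Paris │Pending       
1012│carol19@mail.com│Sydney│Active        
1013│frank45@mail.com│Tokyo │Active        
                                           
                                           
                                           
                                           
                                           
                                           


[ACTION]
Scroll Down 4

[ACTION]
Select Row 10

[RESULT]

ID  │Email           │City  │Status        
────┼────────────────┼──────┼────────      
1000│bob66@mail.com  │Tokyo │Closed        
1001│frank82@mail.com│London│Closed        
1002│eve74@mail.com  │Tokyo │Active        
1003│hank36@mail.com │NYC   │Active        
1004│bob34@mail.com  │London│Inactive      
1005│alice39@mail.com│London│Pending       
1006│alice61@mail.com│Sydney│Active        
1007│grace91@mail.com│Paris │Pending       
1008│alice83@mail.com│Paris │Active        
1009│eve23@mail.com  │Sydney│Pending       
>010│hank58@mail.com │NYC   │Active        
1011│carol13@mail.com│Paris │Pending       
1012│carol19@mail.com│Sydney│Active        
1013│frank45@mail.com│Tokyo │Active        
                                           
                                           
                                           
                                           
                                           
                                           


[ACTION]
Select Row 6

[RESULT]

ID  │Email           │City  │Status        
────┼────────────────┼──────┼────────      
1000│bob66@mail.com  │Tokyo │Closed        
1001│frank82@mail.com│London│Closed        
1002│eve74@mail.com  │Tokyo │Active        
1003│hank36@mail.com │NYC   │Active        
1004│bob34@mail.com  │London│Inactive      
1005│alice39@mail.com│London│Pending       
>006│alice61@mail.com│Sydney│Active        
1007│grace91@mail.com│Paris │Pending       
1008│alice83@mail.com│Paris │Active        
1009│eve23@mail.com  │Sydney│Pending       
1010│hank58@mail.com │NYC   │Active        
1011│carol13@mail.com│Paris │Pending       
1012│carol19@mail.com│Sydney│Active        
1013│frank45@mail.com│Tokyo │Active        
                                           
                                           
                                           
                                           
                                           
                                           


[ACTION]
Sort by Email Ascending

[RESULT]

ID  │Email          ▲│City  │Status        
────┼────────────────┼──────┼────────      
1005│alice39@mail.com│London│Pending       
1006│alice61@mail.com│Sydney│Active        
1008│alice83@mail.com│Paris │Active        
1004│bob34@mail.com  │London│Inactive      
1000│bob66@mail.com  │Tokyo │Closed        
1011│carol13@mail.com│Paris │Pending       
>012│carol19@mail.com│Sydney│Active        
1009│eve23@mail.com  │Sydney│Pending       
1002│eve74@mail.com  │Tokyo │Active        
1013│frank45@mail.com│Tokyo │Active        
1001│frank82@mail.com│London│Closed        
1007│grace91@mail.com│Paris │Pending       
1003│hank36@mail.com │NYC   │Active        
1010│hank58@mail.com │NYC   │Active        
                                           
                                           
                                           
                                           
                                           
                                           


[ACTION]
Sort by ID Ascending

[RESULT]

ID ▲│Email           │City  │Status        
────┼────────────────┼──────┼────────      
1000│bob66@mail.com  │Tokyo │Closed        
1001│frank82@mail.com│London│Closed        
1002│eve74@mail.com  │Tokyo │Active        
1003│hank36@mail.com │NYC   │Active        
1004│bob34@mail.com  │London│Inactive      
1005│alice39@mail.com│London│Pending       
>006│alice61@mail.com│Sydney│Active        
1007│grace91@mail.com│Paris │Pending       
1008│alice83@mail.com│Paris │Active        
1009│eve23@mail.com  │Sydney│Pending       
1010│hank58@mail.com │NYC   │Active        
1011│carol13@mail.com│Paris │Pending       
1012│carol19@mail.com│Sydney│Active        
1013│frank45@mail.com│Tokyo │Active        
                                           
                                           
                                           
                                           
                                           
                                           


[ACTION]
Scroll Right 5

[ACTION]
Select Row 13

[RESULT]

ID ▲│Email           │City  │Status        
────┼────────────────┼──────┼────────      
1000│bob66@mail.com  │Tokyo │Closed        
1001│frank82@mail.com│London│Closed        
1002│eve74@mail.com  │Tokyo │Active        
1003│hank36@mail.com │NYC   │Active        
1004│bob34@mail.com  │London│Inactive      
1005│alice39@mail.com│London│Pending       
1006│alice61@mail.com│Sydney│Active        
1007│grace91@mail.com│Paris │Pending       
1008│alice83@mail.com│Paris │Active        
1009│eve23@mail.com  │Sydney│Pending       
1010│hank58@mail.com │NYC   │Active        
1011│carol13@mail.com│Paris │Pending       
1012│carol19@mail.com│Sydney│Active        
>013│frank45@mail.com│Tokyo │Active        
                                           
                                           
                                           
                                           
                                           
                                           


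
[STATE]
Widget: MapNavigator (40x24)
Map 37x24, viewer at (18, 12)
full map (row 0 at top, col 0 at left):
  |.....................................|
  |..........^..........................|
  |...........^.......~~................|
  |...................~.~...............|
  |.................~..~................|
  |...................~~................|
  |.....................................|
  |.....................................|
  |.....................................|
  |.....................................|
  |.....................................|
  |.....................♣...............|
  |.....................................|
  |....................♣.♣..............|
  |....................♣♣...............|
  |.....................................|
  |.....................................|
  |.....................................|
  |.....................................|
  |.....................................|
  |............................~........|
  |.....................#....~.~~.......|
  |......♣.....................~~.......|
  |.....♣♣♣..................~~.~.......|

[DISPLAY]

  ..................................... 
  ..........^.......................... 
  ...........^.......~~................ 
  ...................~.~............... 
  .................~..~................ 
  ...................~~................ 
  ..................................... 
  ..................................... 
  ..................................... 
  ..................................... 
  ..................................... 
  .....................♣............... 
  ..................@.................. 
  ....................♣.♣.............. 
  ....................♣♣............... 
  ..................................... 
  ..................................... 
  ..................................... 
  ..................................... 
  ..................................... 
  ............................~........ 
  .....................#....~.~~....... 
  ......♣.....................~~....... 
  .....♣♣♣..................~~.~....... 


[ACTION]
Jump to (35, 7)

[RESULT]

                                        
                                        
                                        
                                        
                                        
......................                  
......................                  
....~~................                  
....~.~...............                  
..~..~................                  
....~~................                  
......................                  
....................@.                  
......................                  
......................                  
......................                  
......♣...............                  
......................                  
.....♣.♣..............                  
.....♣♣...............                  
......................                  
......................                  
......................                  
......................                  


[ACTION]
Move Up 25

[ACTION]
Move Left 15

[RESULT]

                                        
                                        
                                        
                                        
                                        
                                        
                                        
                                        
                                        
                                        
                                        
                                        
....................@................   
..........^..........................   
...........^.......~~................   
...................~.~...............   
.................~..~................   
...................~~................   
.....................................   
.....................................   
.....................................   
.....................................   
.....................................   
.....................♣...............   


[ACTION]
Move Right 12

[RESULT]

                                        
                                        
                                        
                                        
                                        
                                        
                                        
                                        
                                        
                                        
                                        
                                        
....................@....               
.........................               
.......~~................               
.......~.~...............               
.....~..~................               
.......~~................               
.........................               
.........................               
.........................               
.........................               
.........................               
.........♣...............               


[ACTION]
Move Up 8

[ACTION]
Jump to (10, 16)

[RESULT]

          .................~..~.........
          ...................~~.........
          ..............................
          ..............................
          ..............................
          ..............................
          ..............................
          .....................♣........
          ..............................
          ....................♣.♣.......
          ....................♣♣........
          ..............................
          ..........@...................
          ..............................
          ..............................
          ..............................
          ............................~.
          .....................#....~.~~
          ......♣.....................~~
          .....♣♣♣..................~~.~
                                        
                                        
                                        
                                        
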